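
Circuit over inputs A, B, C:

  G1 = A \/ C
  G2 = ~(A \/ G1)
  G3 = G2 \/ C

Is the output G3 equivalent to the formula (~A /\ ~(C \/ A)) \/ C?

G1 = A \/ C
G2 = ~(A \/ G1) = ~(A \/ (A \/ C))
G3 = G2 \/ C = (~(A \/ (A \/ C))) \/ C
At A=1, B=0, C=0: circuit gives 0, formula gives 0.
At A=0, B=0, C=0: circuit gives 1, formula gives 1.
Agrees on all 8 inputs.

Yes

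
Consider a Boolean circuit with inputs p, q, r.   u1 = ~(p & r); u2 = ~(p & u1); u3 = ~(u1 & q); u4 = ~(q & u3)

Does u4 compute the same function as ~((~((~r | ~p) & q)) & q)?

Yes

u1 = ~(p & r)
u3 = ~(u1 & q) = ~((~(p & r)) & q)
u4 = ~(q & u3) = ~(q & (~((~(p & r)) & q)))
At p=1, q=1, r=1: circuit gives 0, formula gives 0.
At p=0, q=0, r=0: circuit gives 1, formula gives 1.
Agrees on all 8 inputs.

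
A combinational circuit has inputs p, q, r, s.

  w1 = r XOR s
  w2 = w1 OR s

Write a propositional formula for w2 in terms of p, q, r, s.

(r XOR s) OR s

w1 = r XOR s
w2 = w1 OR s = (r XOR s) OR s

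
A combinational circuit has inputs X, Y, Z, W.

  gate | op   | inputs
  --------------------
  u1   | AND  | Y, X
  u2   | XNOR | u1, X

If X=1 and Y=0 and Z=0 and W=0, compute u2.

u1 = 0 AND 1 = 0
u2 = 0 XNOR 1 = 0

0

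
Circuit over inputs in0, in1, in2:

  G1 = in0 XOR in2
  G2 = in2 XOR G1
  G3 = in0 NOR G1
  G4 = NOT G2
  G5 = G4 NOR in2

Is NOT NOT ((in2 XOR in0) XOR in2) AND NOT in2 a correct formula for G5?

G1 = in0 XOR in2
G2 = in2 XOR G1 = in2 XOR (in0 XOR in2)
G4 = NOT G2 = NOT (in2 XOR (in0 XOR in2))
G5 = G4 NOR in2 = NOT (in2 XOR (in0 XOR in2)) NOR in2
At in0=0, in1=0, in2=0: circuit gives 0, formula gives 0.
At in0=1, in1=0, in2=0: circuit gives 1, formula gives 1.
Agrees on all 8 inputs.

Yes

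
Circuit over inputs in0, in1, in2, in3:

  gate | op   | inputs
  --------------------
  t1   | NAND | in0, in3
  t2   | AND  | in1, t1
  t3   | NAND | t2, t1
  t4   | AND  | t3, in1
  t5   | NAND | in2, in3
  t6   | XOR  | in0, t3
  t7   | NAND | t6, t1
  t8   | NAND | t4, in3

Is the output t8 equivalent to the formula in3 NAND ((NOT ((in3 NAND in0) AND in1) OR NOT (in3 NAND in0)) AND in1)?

t1 = in0 NAND in3
t2 = in1 AND t1 = in1 AND (in0 NAND in3)
t3 = t2 NAND t1 = (in1 AND (in0 NAND in3)) NAND (in0 NAND in3)
t4 = t3 AND in1 = ((in1 AND (in0 NAND in3)) NAND (in0 NAND in3)) AND in1
t8 = t4 NAND in3 = (((in1 AND (in0 NAND in3)) NAND (in0 NAND in3)) AND in1) NAND in3
At in0=1, in1=1, in2=0, in3=1: circuit gives 0, formula gives 0.
At in0=0, in1=0, in2=0, in3=0: circuit gives 1, formula gives 1.
Agrees on all 16 inputs.

Yes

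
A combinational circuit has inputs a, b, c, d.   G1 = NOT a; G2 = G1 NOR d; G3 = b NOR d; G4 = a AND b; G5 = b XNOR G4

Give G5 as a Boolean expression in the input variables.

G4 = a AND b
G5 = b XNOR G4 = b XNOR (a AND b)

b XNOR (a AND b)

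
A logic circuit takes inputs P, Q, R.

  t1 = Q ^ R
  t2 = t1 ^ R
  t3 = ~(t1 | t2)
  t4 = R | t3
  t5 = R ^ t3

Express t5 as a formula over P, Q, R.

R ^ (~((Q ^ R) | ((Q ^ R) ^ R)))

t1 = Q ^ R
t2 = t1 ^ R = (Q ^ R) ^ R
t3 = ~(t1 | t2) = ~((Q ^ R) | ((Q ^ R) ^ R))
t5 = R ^ t3 = R ^ (~((Q ^ R) | ((Q ^ R) ^ R)))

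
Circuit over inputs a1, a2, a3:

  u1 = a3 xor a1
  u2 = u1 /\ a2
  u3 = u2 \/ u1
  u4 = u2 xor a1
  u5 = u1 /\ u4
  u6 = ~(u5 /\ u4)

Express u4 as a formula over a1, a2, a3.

u1 = a3 xor a1
u2 = u1 /\ a2 = (a3 xor a1) /\ a2
u4 = u2 xor a1 = ((a3 xor a1) /\ a2) xor a1

((a3 xor a1) /\ a2) xor a1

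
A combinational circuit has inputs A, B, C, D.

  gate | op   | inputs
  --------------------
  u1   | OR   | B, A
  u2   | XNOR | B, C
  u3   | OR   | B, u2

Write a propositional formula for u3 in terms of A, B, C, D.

B OR (B XNOR C)

u2 = B XNOR C
u3 = B OR u2 = B OR (B XNOR C)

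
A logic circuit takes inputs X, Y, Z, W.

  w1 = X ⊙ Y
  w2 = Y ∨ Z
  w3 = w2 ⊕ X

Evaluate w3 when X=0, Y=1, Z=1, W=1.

w2 = 1 ∨ 1 = 1
w3 = 1 ⊕ 0 = 1

1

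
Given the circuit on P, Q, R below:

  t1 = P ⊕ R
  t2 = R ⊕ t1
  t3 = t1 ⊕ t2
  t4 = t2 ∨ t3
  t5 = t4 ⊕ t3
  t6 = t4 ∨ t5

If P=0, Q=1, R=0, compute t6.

0

t1 = 0 ⊕ 0 = 0
t2 = 0 ⊕ 0 = 0
t3 = 0 ⊕ 0 = 0
t4 = 0 ∨ 0 = 0
t5 = 0 ⊕ 0 = 0
t6 = 0 ∨ 0 = 0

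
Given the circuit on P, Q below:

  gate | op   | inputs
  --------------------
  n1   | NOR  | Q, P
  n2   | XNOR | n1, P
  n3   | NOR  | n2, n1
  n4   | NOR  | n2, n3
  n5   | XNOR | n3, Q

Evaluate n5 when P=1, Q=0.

0

n1 = 0 NOR 1 = 0
n2 = 0 XNOR 1 = 0
n3 = 0 NOR 0 = 1
n5 = 1 XNOR 0 = 0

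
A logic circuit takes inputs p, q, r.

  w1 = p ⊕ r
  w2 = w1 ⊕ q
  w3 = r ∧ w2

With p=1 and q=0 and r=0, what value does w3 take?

0

w1 = 1 ⊕ 0 = 1
w2 = 1 ⊕ 0 = 1
w3 = 0 ∧ 1 = 0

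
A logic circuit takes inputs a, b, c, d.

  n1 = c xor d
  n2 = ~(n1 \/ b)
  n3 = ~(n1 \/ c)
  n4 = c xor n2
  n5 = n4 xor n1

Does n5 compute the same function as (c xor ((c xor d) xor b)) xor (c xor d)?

n1 = c xor d
n2 = ~(n1 \/ b) = ~((c xor d) \/ b)
n4 = c xor n2 = c xor (~((c xor d) \/ b))
n5 = n4 xor n1 = (c xor (~((c xor d) \/ b))) xor (c xor d)
At a=0, b=0, c=0, d=0: circuit gives 1, formula gives 0.

No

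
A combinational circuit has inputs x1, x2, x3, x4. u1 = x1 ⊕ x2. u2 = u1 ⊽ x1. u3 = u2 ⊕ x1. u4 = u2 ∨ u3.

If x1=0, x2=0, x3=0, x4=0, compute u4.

1

u1 = 0 ⊕ 0 = 0
u2 = 0 ⊽ 0 = 1
u3 = 1 ⊕ 0 = 1
u4 = 1 ∨ 1 = 1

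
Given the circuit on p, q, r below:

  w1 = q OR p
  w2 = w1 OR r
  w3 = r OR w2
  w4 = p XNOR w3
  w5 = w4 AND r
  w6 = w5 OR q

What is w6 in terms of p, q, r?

((p XNOR (r OR ((q OR p) OR r))) AND r) OR q

w1 = q OR p
w2 = w1 OR r = (q OR p) OR r
w3 = r OR w2 = r OR ((q OR p) OR r)
w4 = p XNOR w3 = p XNOR (r OR ((q OR p) OR r))
w5 = w4 AND r = (p XNOR (r OR ((q OR p) OR r))) AND r
w6 = w5 OR q = ((p XNOR (r OR ((q OR p) OR r))) AND r) OR q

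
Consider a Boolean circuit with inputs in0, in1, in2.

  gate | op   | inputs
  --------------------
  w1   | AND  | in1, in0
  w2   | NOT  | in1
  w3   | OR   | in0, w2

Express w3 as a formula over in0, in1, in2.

in0 OR NOT in1

w2 = NOT in1
w3 = in0 OR w2 = in0 OR NOT in1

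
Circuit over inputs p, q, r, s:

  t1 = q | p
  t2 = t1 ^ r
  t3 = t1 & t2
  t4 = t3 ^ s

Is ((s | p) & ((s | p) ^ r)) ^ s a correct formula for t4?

t1 = q | p
t2 = t1 ^ r = (q | p) ^ r
t3 = t1 & t2 = (q | p) & ((q | p) ^ r)
t4 = t3 ^ s = ((q | p) & ((q | p) ^ r)) ^ s
At p=0, q=0, r=0, s=1: circuit gives 1, formula gives 0.

No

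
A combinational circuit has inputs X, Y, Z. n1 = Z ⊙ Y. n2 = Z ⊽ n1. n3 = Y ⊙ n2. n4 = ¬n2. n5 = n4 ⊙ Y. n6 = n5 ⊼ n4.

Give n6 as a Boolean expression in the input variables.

(¬(Z ⊽ (Z ⊙ Y)) ⊙ Y) ⊼ ¬(Z ⊽ (Z ⊙ Y))

n1 = Z ⊙ Y
n2 = Z ⊽ n1 = Z ⊽ (Z ⊙ Y)
n4 = ¬n2 = ¬(Z ⊽ (Z ⊙ Y))
n5 = n4 ⊙ Y = ¬(Z ⊽ (Z ⊙ Y)) ⊙ Y
n6 = n5 ⊼ n4 = (¬(Z ⊽ (Z ⊙ Y)) ⊙ Y) ⊼ ¬(Z ⊽ (Z ⊙ Y))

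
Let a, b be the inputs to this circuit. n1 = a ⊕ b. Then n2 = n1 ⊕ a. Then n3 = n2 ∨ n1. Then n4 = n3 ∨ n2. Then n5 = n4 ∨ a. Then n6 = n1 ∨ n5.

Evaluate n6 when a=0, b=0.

0

n1 = 0 ⊕ 0 = 0
n2 = 0 ⊕ 0 = 0
n3 = 0 ∨ 0 = 0
n4 = 0 ∨ 0 = 0
n5 = 0 ∨ 0 = 0
n6 = 0 ∨ 0 = 0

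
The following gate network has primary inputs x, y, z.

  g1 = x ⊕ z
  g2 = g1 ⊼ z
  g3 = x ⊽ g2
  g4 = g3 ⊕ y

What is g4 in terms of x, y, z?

(x ⊽ ((x ⊕ z) ⊼ z)) ⊕ y

g1 = x ⊕ z
g2 = g1 ⊼ z = (x ⊕ z) ⊼ z
g3 = x ⊽ g2 = x ⊽ ((x ⊕ z) ⊼ z)
g4 = g3 ⊕ y = (x ⊽ ((x ⊕ z) ⊼ z)) ⊕ y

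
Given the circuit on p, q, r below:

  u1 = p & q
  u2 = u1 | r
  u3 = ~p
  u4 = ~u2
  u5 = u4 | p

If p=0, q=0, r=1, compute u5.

0

u1 = 0 & 0 = 0
u2 = 0 | 1 = 1
u4 = ~1 = 0
u5 = 0 | 0 = 0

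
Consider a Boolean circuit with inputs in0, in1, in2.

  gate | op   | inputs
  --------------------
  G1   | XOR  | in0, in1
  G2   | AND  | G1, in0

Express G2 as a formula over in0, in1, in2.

(in0 XOR in1) AND in0

G1 = in0 XOR in1
G2 = G1 AND in0 = (in0 XOR in1) AND in0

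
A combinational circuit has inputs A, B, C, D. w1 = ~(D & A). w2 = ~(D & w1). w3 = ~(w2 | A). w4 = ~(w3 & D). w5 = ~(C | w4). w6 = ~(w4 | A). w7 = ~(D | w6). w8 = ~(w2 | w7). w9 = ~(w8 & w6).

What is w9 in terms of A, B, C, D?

~((~((~(D & (~(D & A)))) | (~(D | (~((~((~((~(D & (~(D & A)))) | A)) & D)) | A)))))) & (~((~((~((~(D & (~(D & A)))) | A)) & D)) | A)))

w1 = ~(D & A)
w2 = ~(D & w1) = ~(D & (~(D & A)))
w3 = ~(w2 | A) = ~((~(D & (~(D & A)))) | A)
w4 = ~(w3 & D) = ~((~((~(D & (~(D & A)))) | A)) & D)
w6 = ~(w4 | A) = ~((~((~((~(D & (~(D & A)))) | A)) & D)) | A)
w7 = ~(D | w6) = ~(D | (~((~((~((~(D & (~(D & A)))) | A)) & D)) | A)))
w8 = ~(w2 | w7) = ~((~(D & (~(D & A)))) | (~(D | (~((~((~((~(D & (~(D & A)))) | A)) & D)) | A)))))
w9 = ~(w8 & w6) = ~((~((~(D & (~(D & A)))) | (~(D | (~((~((~((~(D & (~(D & A)))) | A)) & D)) | A)))))) & (~((~((~((~(D & (~(D & A)))) | A)) & D)) | A)))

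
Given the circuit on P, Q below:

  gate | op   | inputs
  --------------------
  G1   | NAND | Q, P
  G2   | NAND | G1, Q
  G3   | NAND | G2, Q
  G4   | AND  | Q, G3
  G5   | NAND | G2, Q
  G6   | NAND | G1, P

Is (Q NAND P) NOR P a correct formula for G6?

G1 = Q NAND P
G6 = G1 NAND P = (Q NAND P) NAND P
At P=0, Q=0: circuit gives 1, formula gives 0.

No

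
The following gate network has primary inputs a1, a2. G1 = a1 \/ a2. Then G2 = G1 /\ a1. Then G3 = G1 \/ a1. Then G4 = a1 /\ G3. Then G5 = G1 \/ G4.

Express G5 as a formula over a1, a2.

G1 = a1 \/ a2
G3 = G1 \/ a1 = (a1 \/ a2) \/ a1
G4 = a1 /\ G3 = a1 /\ ((a1 \/ a2) \/ a1)
G5 = G1 \/ G4 = (a1 \/ a2) \/ (a1 /\ ((a1 \/ a2) \/ a1))

(a1 \/ a2) \/ (a1 /\ ((a1 \/ a2) \/ a1))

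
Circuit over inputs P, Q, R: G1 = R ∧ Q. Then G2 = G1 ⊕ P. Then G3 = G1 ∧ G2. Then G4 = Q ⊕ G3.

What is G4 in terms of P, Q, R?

G1 = R ∧ Q
G2 = G1 ⊕ P = (R ∧ Q) ⊕ P
G3 = G1 ∧ G2 = (R ∧ Q) ∧ ((R ∧ Q) ⊕ P)
G4 = Q ⊕ G3 = Q ⊕ ((R ∧ Q) ∧ ((R ∧ Q) ⊕ P))

Q ⊕ ((R ∧ Q) ∧ ((R ∧ Q) ⊕ P))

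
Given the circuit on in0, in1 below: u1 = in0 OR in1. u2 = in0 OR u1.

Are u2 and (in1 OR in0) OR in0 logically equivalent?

Yes

u1 = in0 OR in1
u2 = in0 OR u1 = in0 OR (in0 OR in1)
At in0=0, in1=0: circuit gives 0, formula gives 0.
At in0=0, in1=1: circuit gives 1, formula gives 1.
Agrees on all 4 inputs.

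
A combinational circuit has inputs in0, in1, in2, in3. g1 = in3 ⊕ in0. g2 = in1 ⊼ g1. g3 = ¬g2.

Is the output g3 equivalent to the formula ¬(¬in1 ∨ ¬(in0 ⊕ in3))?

Yes

g1 = in3 ⊕ in0
g2 = in1 ⊼ g1 = in1 ⊼ (in3 ⊕ in0)
g3 = ¬g2 = ¬(in1 ⊼ (in3 ⊕ in0))
At in0=0, in1=0, in2=0, in3=0: circuit gives 0, formula gives 0.
At in0=0, in1=1, in2=0, in3=1: circuit gives 1, formula gives 1.
Agrees on all 16 inputs.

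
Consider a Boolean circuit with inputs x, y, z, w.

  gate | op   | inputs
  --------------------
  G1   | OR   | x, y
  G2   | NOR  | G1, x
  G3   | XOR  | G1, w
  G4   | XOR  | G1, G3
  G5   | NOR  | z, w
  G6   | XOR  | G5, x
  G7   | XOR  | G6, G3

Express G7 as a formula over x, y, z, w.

((z NOR w) XOR x) XOR ((x OR y) XOR w)

G1 = x OR y
G3 = G1 XOR w = (x OR y) XOR w
G5 = z NOR w
G6 = G5 XOR x = (z NOR w) XOR x
G7 = G6 XOR G3 = ((z NOR w) XOR x) XOR ((x OR y) XOR w)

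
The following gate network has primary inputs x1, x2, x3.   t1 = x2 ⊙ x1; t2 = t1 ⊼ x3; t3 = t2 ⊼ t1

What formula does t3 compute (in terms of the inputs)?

((x2 ⊙ x1) ⊼ x3) ⊼ (x2 ⊙ x1)

t1 = x2 ⊙ x1
t2 = t1 ⊼ x3 = (x2 ⊙ x1) ⊼ x3
t3 = t2 ⊼ t1 = ((x2 ⊙ x1) ⊼ x3) ⊼ (x2 ⊙ x1)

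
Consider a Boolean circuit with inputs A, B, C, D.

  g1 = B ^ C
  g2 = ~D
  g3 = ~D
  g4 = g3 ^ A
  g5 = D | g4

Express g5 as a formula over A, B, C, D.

g3 = ~D
g4 = g3 ^ A = ~D ^ A
g5 = D | g4 = D | (~D ^ A)

D | (~D ^ A)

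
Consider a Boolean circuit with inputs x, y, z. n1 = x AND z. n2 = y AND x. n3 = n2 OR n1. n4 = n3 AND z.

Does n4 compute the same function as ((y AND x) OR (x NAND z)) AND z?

No

n1 = x AND z
n2 = y AND x
n3 = n2 OR n1 = (y AND x) OR (x AND z)
n4 = n3 AND z = ((y AND x) OR (x AND z)) AND z
At x=0, y=0, z=1: circuit gives 0, formula gives 1.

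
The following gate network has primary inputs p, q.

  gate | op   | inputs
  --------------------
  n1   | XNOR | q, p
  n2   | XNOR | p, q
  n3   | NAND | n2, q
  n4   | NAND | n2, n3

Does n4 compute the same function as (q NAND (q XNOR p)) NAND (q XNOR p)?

n2 = p XNOR q
n3 = n2 NAND q = (p XNOR q) NAND q
n4 = n2 NAND n3 = (p XNOR q) NAND ((p XNOR q) NAND q)
At p=0, q=0: circuit gives 0, formula gives 0.
At p=0, q=1: circuit gives 1, formula gives 1.
Agrees on all 4 inputs.

Yes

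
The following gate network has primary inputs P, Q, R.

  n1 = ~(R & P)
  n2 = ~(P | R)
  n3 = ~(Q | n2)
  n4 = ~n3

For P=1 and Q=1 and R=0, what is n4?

n2 = ~(1 | 0) = 0
n3 = ~(1 | 0) = 0
n4 = ~0 = 1

1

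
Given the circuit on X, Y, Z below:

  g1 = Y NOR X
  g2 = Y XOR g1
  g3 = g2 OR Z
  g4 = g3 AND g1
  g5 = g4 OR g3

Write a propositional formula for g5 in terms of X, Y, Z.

(((Y XOR (Y NOR X)) OR Z) AND (Y NOR X)) OR ((Y XOR (Y NOR X)) OR Z)

g1 = Y NOR X
g2 = Y XOR g1 = Y XOR (Y NOR X)
g3 = g2 OR Z = (Y XOR (Y NOR X)) OR Z
g4 = g3 AND g1 = ((Y XOR (Y NOR X)) OR Z) AND (Y NOR X)
g5 = g4 OR g3 = (((Y XOR (Y NOR X)) OR Z) AND (Y NOR X)) OR ((Y XOR (Y NOR X)) OR Z)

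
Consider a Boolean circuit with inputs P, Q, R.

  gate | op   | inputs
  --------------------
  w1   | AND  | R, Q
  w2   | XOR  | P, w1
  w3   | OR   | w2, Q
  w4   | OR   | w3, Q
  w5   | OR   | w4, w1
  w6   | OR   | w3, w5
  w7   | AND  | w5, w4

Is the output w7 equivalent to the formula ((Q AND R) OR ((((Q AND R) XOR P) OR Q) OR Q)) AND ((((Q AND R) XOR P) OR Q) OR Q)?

Yes

w1 = R AND Q
w2 = P XOR w1 = P XOR (R AND Q)
w3 = w2 OR Q = (P XOR (R AND Q)) OR Q
w4 = w3 OR Q = ((P XOR (R AND Q)) OR Q) OR Q
w5 = w4 OR w1 = (((P XOR (R AND Q)) OR Q) OR Q) OR (R AND Q)
w7 = w5 AND w4 = ((((P XOR (R AND Q)) OR Q) OR Q) OR (R AND Q)) AND (((P XOR (R AND Q)) OR Q) OR Q)
At P=0, Q=0, R=0: circuit gives 0, formula gives 0.
At P=0, Q=1, R=0: circuit gives 1, formula gives 1.
Agrees on all 8 inputs.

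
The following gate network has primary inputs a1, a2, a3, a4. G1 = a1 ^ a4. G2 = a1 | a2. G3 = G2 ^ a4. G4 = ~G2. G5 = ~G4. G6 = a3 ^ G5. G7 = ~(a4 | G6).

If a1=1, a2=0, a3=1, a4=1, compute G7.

G2 = 1 | 0 = 1
G4 = ~1 = 0
G5 = ~0 = 1
G6 = 1 ^ 1 = 0
G7 = ~(1 | 0) = 0

0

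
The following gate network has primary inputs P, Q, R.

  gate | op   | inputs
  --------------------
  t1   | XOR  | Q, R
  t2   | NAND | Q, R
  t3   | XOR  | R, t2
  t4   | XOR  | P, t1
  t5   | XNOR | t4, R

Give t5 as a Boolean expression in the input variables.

t1 = Q XOR R
t4 = P XOR t1 = P XOR (Q XOR R)
t5 = t4 XNOR R = (P XOR (Q XOR R)) XNOR R

(P XOR (Q XOR R)) XNOR R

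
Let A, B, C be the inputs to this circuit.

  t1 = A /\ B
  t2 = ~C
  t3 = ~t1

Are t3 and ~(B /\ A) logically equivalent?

Yes

t1 = A /\ B
t3 = ~t1 = ~(A /\ B)
At A=1, B=1, C=0: circuit gives 0, formula gives 0.
At A=0, B=0, C=0: circuit gives 1, formula gives 1.
Agrees on all 8 inputs.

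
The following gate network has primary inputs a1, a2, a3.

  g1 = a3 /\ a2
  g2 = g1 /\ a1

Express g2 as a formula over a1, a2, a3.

g1 = a3 /\ a2
g2 = g1 /\ a1 = (a3 /\ a2) /\ a1

(a3 /\ a2) /\ a1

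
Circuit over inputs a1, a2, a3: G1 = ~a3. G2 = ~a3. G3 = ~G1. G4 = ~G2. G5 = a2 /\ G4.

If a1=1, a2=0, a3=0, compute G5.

G2 = ~0 = 1
G4 = ~1 = 0
G5 = 0 /\ 0 = 0

0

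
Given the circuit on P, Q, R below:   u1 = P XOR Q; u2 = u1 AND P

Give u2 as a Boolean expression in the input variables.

(P XOR Q) AND P

u1 = P XOR Q
u2 = u1 AND P = (P XOR Q) AND P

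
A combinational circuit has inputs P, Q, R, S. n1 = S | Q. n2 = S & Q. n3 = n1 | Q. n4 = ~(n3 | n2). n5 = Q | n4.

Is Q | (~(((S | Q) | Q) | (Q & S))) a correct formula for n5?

Yes

n1 = S | Q
n2 = S & Q
n3 = n1 | Q = (S | Q) | Q
n4 = ~(n3 | n2) = ~(((S | Q) | Q) | (S & Q))
n5 = Q | n4 = Q | (~(((S | Q) | Q) | (S & Q)))
At P=0, Q=0, R=0, S=1: circuit gives 0, formula gives 0.
At P=0, Q=0, R=0, S=0: circuit gives 1, formula gives 1.
Agrees on all 16 inputs.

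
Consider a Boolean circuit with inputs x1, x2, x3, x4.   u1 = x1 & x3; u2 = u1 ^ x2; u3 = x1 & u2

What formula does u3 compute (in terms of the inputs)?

x1 & ((x1 & x3) ^ x2)

u1 = x1 & x3
u2 = u1 ^ x2 = (x1 & x3) ^ x2
u3 = x1 & u2 = x1 & ((x1 & x3) ^ x2)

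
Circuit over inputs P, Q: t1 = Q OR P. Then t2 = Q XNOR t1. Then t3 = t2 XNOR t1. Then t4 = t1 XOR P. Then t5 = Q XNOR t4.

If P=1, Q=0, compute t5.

t1 = 0 OR 1 = 1
t4 = 1 XOR 1 = 0
t5 = 0 XNOR 0 = 1

1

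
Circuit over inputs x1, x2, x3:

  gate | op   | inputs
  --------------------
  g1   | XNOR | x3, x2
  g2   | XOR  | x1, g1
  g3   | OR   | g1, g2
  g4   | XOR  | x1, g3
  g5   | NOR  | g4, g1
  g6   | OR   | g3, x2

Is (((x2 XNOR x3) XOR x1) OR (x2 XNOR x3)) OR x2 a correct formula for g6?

Yes

g1 = x3 XNOR x2
g2 = x1 XOR g1 = x1 XOR (x3 XNOR x2)
g3 = g1 OR g2 = (x3 XNOR x2) OR (x1 XOR (x3 XNOR x2))
g6 = g3 OR x2 = ((x3 XNOR x2) OR (x1 XOR (x3 XNOR x2))) OR x2
At x1=0, x2=0, x3=1: circuit gives 0, formula gives 0.
At x1=0, x2=0, x3=0: circuit gives 1, formula gives 1.
Agrees on all 8 inputs.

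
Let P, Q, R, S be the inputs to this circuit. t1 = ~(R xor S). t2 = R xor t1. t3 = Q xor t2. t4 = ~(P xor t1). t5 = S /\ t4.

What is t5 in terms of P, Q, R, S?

t1 = ~(R xor S)
t4 = ~(P xor t1) = ~(P xor (~(R xor S)))
t5 = S /\ t4 = S /\ (~(P xor (~(R xor S))))

S /\ (~(P xor (~(R xor S))))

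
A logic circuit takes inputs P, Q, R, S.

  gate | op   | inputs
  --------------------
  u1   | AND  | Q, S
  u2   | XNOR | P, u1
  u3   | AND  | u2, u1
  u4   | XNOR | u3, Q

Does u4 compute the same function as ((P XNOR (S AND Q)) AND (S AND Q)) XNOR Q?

Yes

u1 = Q AND S
u2 = P XNOR u1 = P XNOR (Q AND S)
u3 = u2 AND u1 = (P XNOR (Q AND S)) AND (Q AND S)
u4 = u3 XNOR Q = ((P XNOR (Q AND S)) AND (Q AND S)) XNOR Q
At P=0, Q=1, R=0, S=0: circuit gives 0, formula gives 0.
At P=0, Q=0, R=0, S=0: circuit gives 1, formula gives 1.
Agrees on all 16 inputs.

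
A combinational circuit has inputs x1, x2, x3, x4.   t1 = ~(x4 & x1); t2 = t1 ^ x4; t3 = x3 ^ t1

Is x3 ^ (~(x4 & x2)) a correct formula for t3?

t1 = ~(x4 & x1)
t3 = x3 ^ t1 = x3 ^ (~(x4 & x1))
At x1=0, x2=1, x3=0, x4=1: circuit gives 1, formula gives 0.

No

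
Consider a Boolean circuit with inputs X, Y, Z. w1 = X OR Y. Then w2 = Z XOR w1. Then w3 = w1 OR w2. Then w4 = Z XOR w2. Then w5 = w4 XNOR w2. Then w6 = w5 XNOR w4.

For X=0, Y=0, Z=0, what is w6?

0

w1 = 0 OR 0 = 0
w2 = 0 XOR 0 = 0
w4 = 0 XOR 0 = 0
w5 = 0 XNOR 0 = 1
w6 = 1 XNOR 0 = 0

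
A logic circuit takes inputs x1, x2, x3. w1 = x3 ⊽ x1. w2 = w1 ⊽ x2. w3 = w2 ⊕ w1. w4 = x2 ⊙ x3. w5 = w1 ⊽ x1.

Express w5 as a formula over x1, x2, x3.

w1 = x3 ⊽ x1
w5 = w1 ⊽ x1 = (x3 ⊽ x1) ⊽ x1

(x3 ⊽ x1) ⊽ x1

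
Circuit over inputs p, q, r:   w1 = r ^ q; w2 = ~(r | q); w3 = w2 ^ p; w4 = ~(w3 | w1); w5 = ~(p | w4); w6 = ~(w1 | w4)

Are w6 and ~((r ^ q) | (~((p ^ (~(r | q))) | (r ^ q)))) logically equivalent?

Yes

w1 = r ^ q
w2 = ~(r | q)
w3 = w2 ^ p = (~(r | q)) ^ p
w4 = ~(w3 | w1) = ~(((~(r | q)) ^ p) | (r ^ q))
w6 = ~(w1 | w4) = ~((r ^ q) | (~(((~(r | q)) ^ p) | (r ^ q))))
At p=0, q=0, r=1: circuit gives 0, formula gives 0.
At p=0, q=0, r=0: circuit gives 1, formula gives 1.
Agrees on all 8 inputs.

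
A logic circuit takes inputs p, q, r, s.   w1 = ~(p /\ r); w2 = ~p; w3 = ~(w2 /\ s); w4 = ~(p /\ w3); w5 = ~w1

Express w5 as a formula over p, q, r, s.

~(~(p /\ r))

w1 = ~(p /\ r)
w5 = ~w1 = ~(~(p /\ r))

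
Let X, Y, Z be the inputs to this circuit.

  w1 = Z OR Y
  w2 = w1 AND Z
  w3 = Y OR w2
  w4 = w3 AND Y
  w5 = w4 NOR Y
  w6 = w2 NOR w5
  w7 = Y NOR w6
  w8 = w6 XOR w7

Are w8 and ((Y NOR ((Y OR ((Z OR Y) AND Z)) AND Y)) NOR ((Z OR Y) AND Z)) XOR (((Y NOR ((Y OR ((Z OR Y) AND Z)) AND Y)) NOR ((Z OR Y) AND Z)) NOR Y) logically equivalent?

Yes

w1 = Z OR Y
w2 = w1 AND Z = (Z OR Y) AND Z
w3 = Y OR w2 = Y OR ((Z OR Y) AND Z)
w4 = w3 AND Y = (Y OR ((Z OR Y) AND Z)) AND Y
w5 = w4 NOR Y = ((Y OR ((Z OR Y) AND Z)) AND Y) NOR Y
w6 = w2 NOR w5 = ((Z OR Y) AND Z) NOR (((Y OR ((Z OR Y) AND Z)) AND Y) NOR Y)
w7 = Y NOR w6 = Y NOR (((Z OR Y) AND Z) NOR (((Y OR ((Z OR Y) AND Z)) AND Y) NOR Y))
w8 = w6 XOR w7 = (((Z OR Y) AND Z) NOR (((Y OR ((Z OR Y) AND Z)) AND Y) NOR Y)) XOR (Y NOR (((Z OR Y) AND Z) NOR (((Y OR ((Z OR Y) AND Z)) AND Y) NOR Y)))
At X=0, Y=1, Z=1: circuit gives 0, formula gives 0.
At X=0, Y=0, Z=0: circuit gives 1, formula gives 1.
Agrees on all 8 inputs.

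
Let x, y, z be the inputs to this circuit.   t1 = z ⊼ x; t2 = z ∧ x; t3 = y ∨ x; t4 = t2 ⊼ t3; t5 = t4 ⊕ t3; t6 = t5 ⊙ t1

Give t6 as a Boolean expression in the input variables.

(((z ∧ x) ⊼ (y ∨ x)) ⊕ (y ∨ x)) ⊙ (z ⊼ x)

t1 = z ⊼ x
t2 = z ∧ x
t3 = y ∨ x
t4 = t2 ⊼ t3 = (z ∧ x) ⊼ (y ∨ x)
t5 = t4 ⊕ t3 = ((z ∧ x) ⊼ (y ∨ x)) ⊕ (y ∨ x)
t6 = t5 ⊙ t1 = (((z ∧ x) ⊼ (y ∨ x)) ⊕ (y ∨ x)) ⊙ (z ⊼ x)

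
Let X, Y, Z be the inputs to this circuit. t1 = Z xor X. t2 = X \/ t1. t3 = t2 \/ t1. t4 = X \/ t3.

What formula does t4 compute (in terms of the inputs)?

X \/ ((X \/ (Z xor X)) \/ (Z xor X))

t1 = Z xor X
t2 = X \/ t1 = X \/ (Z xor X)
t3 = t2 \/ t1 = (X \/ (Z xor X)) \/ (Z xor X)
t4 = X \/ t3 = X \/ ((X \/ (Z xor X)) \/ (Z xor X))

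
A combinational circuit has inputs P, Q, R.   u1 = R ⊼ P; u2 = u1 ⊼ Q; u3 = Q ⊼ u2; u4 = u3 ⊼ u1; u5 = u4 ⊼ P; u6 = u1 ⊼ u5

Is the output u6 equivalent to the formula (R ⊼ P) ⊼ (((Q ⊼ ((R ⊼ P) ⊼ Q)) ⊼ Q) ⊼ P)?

u1 = R ⊼ P
u2 = u1 ⊼ Q = (R ⊼ P) ⊼ Q
u3 = Q ⊼ u2 = Q ⊼ ((R ⊼ P) ⊼ Q)
u4 = u3 ⊼ u1 = (Q ⊼ ((R ⊼ P) ⊼ Q)) ⊼ (R ⊼ P)
u5 = u4 ⊼ P = ((Q ⊼ ((R ⊼ P) ⊼ Q)) ⊼ (R ⊼ P)) ⊼ P
u6 = u1 ⊼ u5 = (R ⊼ P) ⊼ (((Q ⊼ ((R ⊼ P) ⊼ Q)) ⊼ (R ⊼ P)) ⊼ P)
At P=1, Q=0, R=0: circuit gives 0, formula gives 1.

No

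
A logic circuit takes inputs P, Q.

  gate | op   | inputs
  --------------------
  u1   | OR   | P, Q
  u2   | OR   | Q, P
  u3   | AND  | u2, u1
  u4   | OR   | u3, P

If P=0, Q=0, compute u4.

0

u1 = 0 OR 0 = 0
u2 = 0 OR 0 = 0
u3 = 0 AND 0 = 0
u4 = 0 OR 0 = 0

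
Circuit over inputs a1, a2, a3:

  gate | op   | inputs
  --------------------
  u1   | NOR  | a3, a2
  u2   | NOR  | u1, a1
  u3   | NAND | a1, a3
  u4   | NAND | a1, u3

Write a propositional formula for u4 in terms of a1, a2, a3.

a1 NAND (a1 NAND a3)

u3 = a1 NAND a3
u4 = a1 NAND u3 = a1 NAND (a1 NAND a3)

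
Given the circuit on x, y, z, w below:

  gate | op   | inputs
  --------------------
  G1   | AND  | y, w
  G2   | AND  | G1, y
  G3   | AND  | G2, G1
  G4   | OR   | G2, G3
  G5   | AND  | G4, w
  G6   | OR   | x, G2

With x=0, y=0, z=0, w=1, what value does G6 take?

G1 = 0 AND 1 = 0
G2 = 0 AND 0 = 0
G6 = 0 OR 0 = 0

0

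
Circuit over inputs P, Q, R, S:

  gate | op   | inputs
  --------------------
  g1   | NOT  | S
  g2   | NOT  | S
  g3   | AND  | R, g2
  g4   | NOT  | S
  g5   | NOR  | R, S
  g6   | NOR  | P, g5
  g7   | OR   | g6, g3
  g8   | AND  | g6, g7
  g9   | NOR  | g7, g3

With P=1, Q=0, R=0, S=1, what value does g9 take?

g2 = NOT 1 = 0
g3 = 0 AND 0 = 0
g5 = 0 NOR 1 = 0
g6 = 1 NOR 0 = 0
g7 = 0 OR 0 = 0
g9 = 0 NOR 0 = 1

1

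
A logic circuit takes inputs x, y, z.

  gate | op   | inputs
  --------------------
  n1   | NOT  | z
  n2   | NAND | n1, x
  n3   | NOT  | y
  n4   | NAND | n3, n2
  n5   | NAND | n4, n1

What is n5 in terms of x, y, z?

n1 = NOT z
n2 = n1 NAND x = NOT z NAND x
n3 = NOT y
n4 = n3 NAND n2 = NOT y NAND (NOT z NAND x)
n5 = n4 NAND n1 = (NOT y NAND (NOT z NAND x)) NAND NOT z

(NOT y NAND (NOT z NAND x)) NAND NOT z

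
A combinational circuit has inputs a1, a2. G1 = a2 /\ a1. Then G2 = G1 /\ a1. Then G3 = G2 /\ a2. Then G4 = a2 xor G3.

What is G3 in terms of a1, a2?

G1 = a2 /\ a1
G2 = G1 /\ a1 = (a2 /\ a1) /\ a1
G3 = G2 /\ a2 = ((a2 /\ a1) /\ a1) /\ a2

((a2 /\ a1) /\ a1) /\ a2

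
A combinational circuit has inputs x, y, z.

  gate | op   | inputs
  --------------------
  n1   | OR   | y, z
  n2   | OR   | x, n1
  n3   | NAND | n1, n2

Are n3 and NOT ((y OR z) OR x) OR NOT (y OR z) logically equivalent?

Yes

n1 = y OR z
n2 = x OR n1 = x OR (y OR z)
n3 = n1 NAND n2 = (y OR z) NAND (x OR (y OR z))
At x=0, y=0, z=1: circuit gives 0, formula gives 0.
At x=0, y=0, z=0: circuit gives 1, formula gives 1.
Agrees on all 8 inputs.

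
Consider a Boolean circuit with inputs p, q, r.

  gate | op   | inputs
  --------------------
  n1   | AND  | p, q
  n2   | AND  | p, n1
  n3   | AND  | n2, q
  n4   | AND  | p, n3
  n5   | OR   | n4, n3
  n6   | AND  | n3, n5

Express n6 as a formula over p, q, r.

n1 = p AND q
n2 = p AND n1 = p AND (p AND q)
n3 = n2 AND q = (p AND (p AND q)) AND q
n4 = p AND n3 = p AND ((p AND (p AND q)) AND q)
n5 = n4 OR n3 = (p AND ((p AND (p AND q)) AND q)) OR ((p AND (p AND q)) AND q)
n6 = n3 AND n5 = ((p AND (p AND q)) AND q) AND ((p AND ((p AND (p AND q)) AND q)) OR ((p AND (p AND q)) AND q))

((p AND (p AND q)) AND q) AND ((p AND ((p AND (p AND q)) AND q)) OR ((p AND (p AND q)) AND q))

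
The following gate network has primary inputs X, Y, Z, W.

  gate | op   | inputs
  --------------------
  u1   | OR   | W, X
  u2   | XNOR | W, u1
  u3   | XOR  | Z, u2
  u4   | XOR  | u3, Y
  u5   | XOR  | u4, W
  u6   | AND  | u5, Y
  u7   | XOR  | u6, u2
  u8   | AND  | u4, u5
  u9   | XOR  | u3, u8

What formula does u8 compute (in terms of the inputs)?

u1 = W OR X
u2 = W XNOR u1 = W XNOR (W OR X)
u3 = Z XOR u2 = Z XOR (W XNOR (W OR X))
u4 = u3 XOR Y = (Z XOR (W XNOR (W OR X))) XOR Y
u5 = u4 XOR W = ((Z XOR (W XNOR (W OR X))) XOR Y) XOR W
u8 = u4 AND u5 = ((Z XOR (W XNOR (W OR X))) XOR Y) AND (((Z XOR (W XNOR (W OR X))) XOR Y) XOR W)

((Z XOR (W XNOR (W OR X))) XOR Y) AND (((Z XOR (W XNOR (W OR X))) XOR Y) XOR W)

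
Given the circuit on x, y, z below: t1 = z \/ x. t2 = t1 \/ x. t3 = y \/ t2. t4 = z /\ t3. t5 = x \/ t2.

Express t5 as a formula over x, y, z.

x \/ ((z \/ x) \/ x)

t1 = z \/ x
t2 = t1 \/ x = (z \/ x) \/ x
t5 = x \/ t2 = x \/ ((z \/ x) \/ x)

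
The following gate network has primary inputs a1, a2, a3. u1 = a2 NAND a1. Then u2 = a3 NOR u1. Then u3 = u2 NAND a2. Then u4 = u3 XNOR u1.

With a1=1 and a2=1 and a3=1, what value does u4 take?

u1 = 1 NAND 1 = 0
u2 = 1 NOR 0 = 0
u3 = 0 NAND 1 = 1
u4 = 1 XNOR 0 = 0

0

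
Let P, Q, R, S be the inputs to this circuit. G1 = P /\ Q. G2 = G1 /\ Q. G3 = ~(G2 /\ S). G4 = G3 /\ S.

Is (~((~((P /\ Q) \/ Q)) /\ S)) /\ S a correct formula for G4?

G1 = P /\ Q
G2 = G1 /\ Q = (P /\ Q) /\ Q
G3 = ~(G2 /\ S) = ~(((P /\ Q) /\ Q) /\ S)
G4 = G3 /\ S = (~(((P /\ Q) /\ Q) /\ S)) /\ S
At P=0, Q=0, R=0, S=1: circuit gives 1, formula gives 0.

No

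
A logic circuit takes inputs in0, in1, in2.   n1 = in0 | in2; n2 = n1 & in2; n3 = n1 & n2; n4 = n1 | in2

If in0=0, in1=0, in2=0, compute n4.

0

n1 = 0 | 0 = 0
n4 = 0 | 0 = 0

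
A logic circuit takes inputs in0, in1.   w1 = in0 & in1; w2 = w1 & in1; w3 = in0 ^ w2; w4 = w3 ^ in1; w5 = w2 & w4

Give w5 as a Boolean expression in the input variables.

((in0 & in1) & in1) & ((in0 ^ ((in0 & in1) & in1)) ^ in1)

w1 = in0 & in1
w2 = w1 & in1 = (in0 & in1) & in1
w3 = in0 ^ w2 = in0 ^ ((in0 & in1) & in1)
w4 = w3 ^ in1 = (in0 ^ ((in0 & in1) & in1)) ^ in1
w5 = w2 & w4 = ((in0 & in1) & in1) & ((in0 ^ ((in0 & in1) & in1)) ^ in1)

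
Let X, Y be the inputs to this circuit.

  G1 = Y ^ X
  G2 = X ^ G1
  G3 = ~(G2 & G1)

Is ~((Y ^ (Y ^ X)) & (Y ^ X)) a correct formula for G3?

G1 = Y ^ X
G2 = X ^ G1 = X ^ (Y ^ X)
G3 = ~(G2 & G1) = ~((X ^ (Y ^ X)) & (Y ^ X))
At X=0, Y=1: circuit gives 0, formula gives 1.

No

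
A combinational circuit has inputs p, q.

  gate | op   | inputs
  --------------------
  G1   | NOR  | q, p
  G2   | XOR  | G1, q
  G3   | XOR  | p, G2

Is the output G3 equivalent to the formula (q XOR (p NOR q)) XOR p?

G1 = q NOR p
G2 = G1 XOR q = (q NOR p) XOR q
G3 = p XOR G2 = p XOR ((q NOR p) XOR q)
At p=1, q=1: circuit gives 0, formula gives 0.
At p=0, q=0: circuit gives 1, formula gives 1.
Agrees on all 4 inputs.

Yes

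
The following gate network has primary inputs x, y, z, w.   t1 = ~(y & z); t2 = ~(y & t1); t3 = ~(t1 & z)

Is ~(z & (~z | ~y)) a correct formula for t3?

Yes

t1 = ~(y & z)
t3 = ~(t1 & z) = ~((~(y & z)) & z)
At x=0, y=0, z=1, w=0: circuit gives 0, formula gives 0.
At x=0, y=0, z=0, w=0: circuit gives 1, formula gives 1.
Agrees on all 16 inputs.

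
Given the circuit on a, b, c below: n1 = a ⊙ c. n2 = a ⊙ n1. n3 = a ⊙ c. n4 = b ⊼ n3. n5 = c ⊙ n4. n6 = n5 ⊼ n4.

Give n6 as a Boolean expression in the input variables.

n3 = a ⊙ c
n4 = b ⊼ n3 = b ⊼ (a ⊙ c)
n5 = c ⊙ n4 = c ⊙ (b ⊼ (a ⊙ c))
n6 = n5 ⊼ n4 = (c ⊙ (b ⊼ (a ⊙ c))) ⊼ (b ⊼ (a ⊙ c))

(c ⊙ (b ⊼ (a ⊙ c))) ⊼ (b ⊼ (a ⊙ c))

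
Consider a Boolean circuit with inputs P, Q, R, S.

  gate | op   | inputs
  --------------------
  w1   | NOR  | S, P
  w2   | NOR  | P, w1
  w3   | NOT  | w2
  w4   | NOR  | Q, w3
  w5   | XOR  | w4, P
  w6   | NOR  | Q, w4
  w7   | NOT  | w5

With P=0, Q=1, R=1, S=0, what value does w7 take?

w1 = 0 NOR 0 = 1
w2 = 0 NOR 1 = 0
w3 = NOT 0 = 1
w4 = 1 NOR 1 = 0
w5 = 0 XOR 0 = 0
w7 = NOT 0 = 1

1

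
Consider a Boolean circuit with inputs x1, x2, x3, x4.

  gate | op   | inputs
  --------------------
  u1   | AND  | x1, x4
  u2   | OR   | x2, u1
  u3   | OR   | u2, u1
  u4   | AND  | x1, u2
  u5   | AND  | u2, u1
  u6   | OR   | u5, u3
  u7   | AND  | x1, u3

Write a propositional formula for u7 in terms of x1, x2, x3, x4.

u1 = x1 AND x4
u2 = x2 OR u1 = x2 OR (x1 AND x4)
u3 = u2 OR u1 = (x2 OR (x1 AND x4)) OR (x1 AND x4)
u7 = x1 AND u3 = x1 AND ((x2 OR (x1 AND x4)) OR (x1 AND x4))

x1 AND ((x2 OR (x1 AND x4)) OR (x1 AND x4))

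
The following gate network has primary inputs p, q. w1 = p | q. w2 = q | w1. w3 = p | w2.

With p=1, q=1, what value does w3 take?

w1 = 1 | 1 = 1
w2 = 1 | 1 = 1
w3 = 1 | 1 = 1

1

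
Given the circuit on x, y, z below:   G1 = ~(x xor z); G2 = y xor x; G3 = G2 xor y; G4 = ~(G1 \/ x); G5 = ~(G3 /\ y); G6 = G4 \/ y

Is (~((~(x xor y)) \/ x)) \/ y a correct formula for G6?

G1 = ~(x xor z)
G4 = ~(G1 \/ x) = ~((~(x xor z)) \/ x)
G6 = G4 \/ y = (~((~(x xor z)) \/ x)) \/ y
At x=0, y=0, z=1: circuit gives 1, formula gives 0.

No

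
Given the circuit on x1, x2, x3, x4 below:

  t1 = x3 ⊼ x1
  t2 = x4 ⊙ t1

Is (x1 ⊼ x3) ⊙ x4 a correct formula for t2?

t1 = x3 ⊼ x1
t2 = x4 ⊙ t1 = x4 ⊙ (x3 ⊼ x1)
At x1=0, x2=0, x3=0, x4=0: circuit gives 0, formula gives 0.
At x1=0, x2=0, x3=0, x4=1: circuit gives 1, formula gives 1.
Agrees on all 16 inputs.

Yes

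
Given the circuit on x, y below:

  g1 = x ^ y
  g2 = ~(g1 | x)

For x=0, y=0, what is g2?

g1 = 0 ^ 0 = 0
g2 = ~(0 | 0) = 1

1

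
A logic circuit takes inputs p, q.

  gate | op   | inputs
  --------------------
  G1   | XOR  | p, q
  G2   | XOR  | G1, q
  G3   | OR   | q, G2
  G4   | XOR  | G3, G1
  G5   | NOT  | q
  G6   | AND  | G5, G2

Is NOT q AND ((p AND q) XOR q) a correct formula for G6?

G1 = p XOR q
G2 = G1 XOR q = (p XOR q) XOR q
G5 = NOT q
G6 = G5 AND G2 = NOT q AND ((p XOR q) XOR q)
At p=1, q=0: circuit gives 1, formula gives 0.

No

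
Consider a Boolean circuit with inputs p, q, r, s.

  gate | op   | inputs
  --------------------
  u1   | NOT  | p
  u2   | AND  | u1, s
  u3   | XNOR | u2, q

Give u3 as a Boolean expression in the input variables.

(NOT p AND s) XNOR q

u1 = NOT p
u2 = u1 AND s = NOT p AND s
u3 = u2 XNOR q = (NOT p AND s) XNOR q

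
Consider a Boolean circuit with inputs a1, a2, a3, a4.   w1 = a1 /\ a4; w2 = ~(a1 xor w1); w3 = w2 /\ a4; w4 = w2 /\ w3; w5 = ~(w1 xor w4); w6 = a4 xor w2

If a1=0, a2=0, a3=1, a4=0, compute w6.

w1 = 0 /\ 0 = 0
w2 = ~(0 xor 0) = 1
w6 = 0 xor 1 = 1

1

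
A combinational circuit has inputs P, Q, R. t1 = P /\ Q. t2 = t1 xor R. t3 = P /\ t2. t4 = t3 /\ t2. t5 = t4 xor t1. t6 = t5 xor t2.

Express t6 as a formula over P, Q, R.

(((P /\ ((P /\ Q) xor R)) /\ ((P /\ Q) xor R)) xor (P /\ Q)) xor ((P /\ Q) xor R)

t1 = P /\ Q
t2 = t1 xor R = (P /\ Q) xor R
t3 = P /\ t2 = P /\ ((P /\ Q) xor R)
t4 = t3 /\ t2 = (P /\ ((P /\ Q) xor R)) /\ ((P /\ Q) xor R)
t5 = t4 xor t1 = ((P /\ ((P /\ Q) xor R)) /\ ((P /\ Q) xor R)) xor (P /\ Q)
t6 = t5 xor t2 = (((P /\ ((P /\ Q) xor R)) /\ ((P /\ Q) xor R)) xor (P /\ Q)) xor ((P /\ Q) xor R)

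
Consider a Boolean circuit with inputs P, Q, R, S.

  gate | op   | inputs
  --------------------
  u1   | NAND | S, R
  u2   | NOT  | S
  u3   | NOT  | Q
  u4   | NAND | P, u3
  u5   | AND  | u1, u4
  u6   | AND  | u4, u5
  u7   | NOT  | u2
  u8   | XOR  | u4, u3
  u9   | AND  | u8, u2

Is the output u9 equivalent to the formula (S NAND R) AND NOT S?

u2 = NOT S
u3 = NOT Q
u4 = P NAND u3 = P NAND NOT Q
u8 = u4 XOR u3 = (P NAND NOT Q) XOR NOT Q
u9 = u8 AND u2 = ((P NAND NOT Q) XOR NOT Q) AND NOT S
At P=0, Q=0, R=0, S=0: circuit gives 0, formula gives 1.

No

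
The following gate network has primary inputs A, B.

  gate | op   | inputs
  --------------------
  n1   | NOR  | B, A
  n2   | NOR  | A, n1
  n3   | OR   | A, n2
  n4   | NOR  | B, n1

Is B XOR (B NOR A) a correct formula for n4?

No

n1 = B NOR A
n4 = B NOR n1 = B NOR (B NOR A)
At A=0, B=0: circuit gives 0, formula gives 1.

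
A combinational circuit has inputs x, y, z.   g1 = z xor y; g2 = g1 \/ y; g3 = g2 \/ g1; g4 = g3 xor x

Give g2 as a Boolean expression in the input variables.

g1 = z xor y
g2 = g1 \/ y = (z xor y) \/ y

(z xor y) \/ y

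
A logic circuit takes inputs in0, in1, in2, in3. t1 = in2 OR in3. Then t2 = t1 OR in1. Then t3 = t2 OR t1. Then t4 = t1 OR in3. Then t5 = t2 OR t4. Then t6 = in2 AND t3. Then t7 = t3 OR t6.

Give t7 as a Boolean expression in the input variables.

t1 = in2 OR in3
t2 = t1 OR in1 = (in2 OR in3) OR in1
t3 = t2 OR t1 = ((in2 OR in3) OR in1) OR (in2 OR in3)
t6 = in2 AND t3 = in2 AND (((in2 OR in3) OR in1) OR (in2 OR in3))
t7 = t3 OR t6 = (((in2 OR in3) OR in1) OR (in2 OR in3)) OR (in2 AND (((in2 OR in3) OR in1) OR (in2 OR in3)))

(((in2 OR in3) OR in1) OR (in2 OR in3)) OR (in2 AND (((in2 OR in3) OR in1) OR (in2 OR in3)))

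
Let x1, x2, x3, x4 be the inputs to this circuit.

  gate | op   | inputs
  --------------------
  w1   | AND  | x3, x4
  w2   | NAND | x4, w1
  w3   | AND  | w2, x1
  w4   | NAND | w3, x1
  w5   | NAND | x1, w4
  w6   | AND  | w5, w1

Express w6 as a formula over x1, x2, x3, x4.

w1 = x3 AND x4
w2 = x4 NAND w1 = x4 NAND (x3 AND x4)
w3 = w2 AND x1 = (x4 NAND (x3 AND x4)) AND x1
w4 = w3 NAND x1 = ((x4 NAND (x3 AND x4)) AND x1) NAND x1
w5 = x1 NAND w4 = x1 NAND (((x4 NAND (x3 AND x4)) AND x1) NAND x1)
w6 = w5 AND w1 = (x1 NAND (((x4 NAND (x3 AND x4)) AND x1) NAND x1)) AND (x3 AND x4)

(x1 NAND (((x4 NAND (x3 AND x4)) AND x1) NAND x1)) AND (x3 AND x4)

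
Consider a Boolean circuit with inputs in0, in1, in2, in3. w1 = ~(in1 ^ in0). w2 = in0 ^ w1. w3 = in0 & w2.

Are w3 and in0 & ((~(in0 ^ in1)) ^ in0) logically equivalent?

Yes

w1 = ~(in1 ^ in0)
w2 = in0 ^ w1 = in0 ^ (~(in1 ^ in0))
w3 = in0 & w2 = in0 & (in0 ^ (~(in1 ^ in0)))
At in0=0, in1=0, in2=0, in3=0: circuit gives 0, formula gives 0.
At in0=1, in1=0, in2=0, in3=0: circuit gives 1, formula gives 1.
Agrees on all 16 inputs.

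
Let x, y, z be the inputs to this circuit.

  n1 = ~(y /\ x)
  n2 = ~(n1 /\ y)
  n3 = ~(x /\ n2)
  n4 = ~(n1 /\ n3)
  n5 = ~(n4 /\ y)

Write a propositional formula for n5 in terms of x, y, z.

n1 = ~(y /\ x)
n2 = ~(n1 /\ y) = ~((~(y /\ x)) /\ y)
n3 = ~(x /\ n2) = ~(x /\ (~((~(y /\ x)) /\ y)))
n4 = ~(n1 /\ n3) = ~((~(y /\ x)) /\ (~(x /\ (~((~(y /\ x)) /\ y)))))
n5 = ~(n4 /\ y) = ~((~((~(y /\ x)) /\ (~(x /\ (~((~(y /\ x)) /\ y)))))) /\ y)

~((~((~(y /\ x)) /\ (~(x /\ (~((~(y /\ x)) /\ y)))))) /\ y)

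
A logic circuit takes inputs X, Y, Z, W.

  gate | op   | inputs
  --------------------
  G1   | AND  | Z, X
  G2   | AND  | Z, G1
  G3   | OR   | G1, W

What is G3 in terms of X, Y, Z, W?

(Z AND X) OR W

G1 = Z AND X
G3 = G1 OR W = (Z AND X) OR W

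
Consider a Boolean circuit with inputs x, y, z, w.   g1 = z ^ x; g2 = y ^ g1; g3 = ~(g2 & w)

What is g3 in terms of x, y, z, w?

g1 = z ^ x
g2 = y ^ g1 = y ^ (z ^ x)
g3 = ~(g2 & w) = ~((y ^ (z ^ x)) & w)

~((y ^ (z ^ x)) & w)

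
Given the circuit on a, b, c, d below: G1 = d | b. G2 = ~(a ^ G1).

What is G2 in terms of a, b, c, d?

~(a ^ (d | b))

G1 = d | b
G2 = ~(a ^ G1) = ~(a ^ (d | b))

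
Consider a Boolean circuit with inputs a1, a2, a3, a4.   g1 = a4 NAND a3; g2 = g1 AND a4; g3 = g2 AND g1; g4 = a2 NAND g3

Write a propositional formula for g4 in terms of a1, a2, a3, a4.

a2 NAND (((a4 NAND a3) AND a4) AND (a4 NAND a3))

g1 = a4 NAND a3
g2 = g1 AND a4 = (a4 NAND a3) AND a4
g3 = g2 AND g1 = ((a4 NAND a3) AND a4) AND (a4 NAND a3)
g4 = a2 NAND g3 = a2 NAND (((a4 NAND a3) AND a4) AND (a4 NAND a3))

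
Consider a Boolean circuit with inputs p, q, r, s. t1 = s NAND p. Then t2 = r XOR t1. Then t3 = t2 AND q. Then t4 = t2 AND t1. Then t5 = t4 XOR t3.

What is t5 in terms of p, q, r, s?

t1 = s NAND p
t2 = r XOR t1 = r XOR (s NAND p)
t3 = t2 AND q = (r XOR (s NAND p)) AND q
t4 = t2 AND t1 = (r XOR (s NAND p)) AND (s NAND p)
t5 = t4 XOR t3 = ((r XOR (s NAND p)) AND (s NAND p)) XOR ((r XOR (s NAND p)) AND q)

((r XOR (s NAND p)) AND (s NAND p)) XOR ((r XOR (s NAND p)) AND q)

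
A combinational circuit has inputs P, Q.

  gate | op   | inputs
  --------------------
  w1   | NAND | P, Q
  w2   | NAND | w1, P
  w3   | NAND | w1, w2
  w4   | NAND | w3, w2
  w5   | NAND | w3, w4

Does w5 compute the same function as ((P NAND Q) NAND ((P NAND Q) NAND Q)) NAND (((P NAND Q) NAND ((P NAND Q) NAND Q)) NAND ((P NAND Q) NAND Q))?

w1 = P NAND Q
w2 = w1 NAND P = (P NAND Q) NAND P
w3 = w1 NAND w2 = (P NAND Q) NAND ((P NAND Q) NAND P)
w4 = w3 NAND w2 = ((P NAND Q) NAND ((P NAND Q) NAND P)) NAND ((P NAND Q) NAND P)
w5 = w3 NAND w4 = ((P NAND Q) NAND ((P NAND Q) NAND P)) NAND (((P NAND Q) NAND ((P NAND Q) NAND P)) NAND ((P NAND Q) NAND P))
At P=0, Q=1: circuit gives 1, formula gives 0.

No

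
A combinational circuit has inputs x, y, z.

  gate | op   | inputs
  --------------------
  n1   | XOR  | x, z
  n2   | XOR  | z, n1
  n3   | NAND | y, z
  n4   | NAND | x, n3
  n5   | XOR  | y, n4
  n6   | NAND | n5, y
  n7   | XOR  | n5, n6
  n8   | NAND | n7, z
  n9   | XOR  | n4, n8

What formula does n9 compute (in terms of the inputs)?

n3 = y NAND z
n4 = x NAND n3 = x NAND (y NAND z)
n5 = y XOR n4 = y XOR (x NAND (y NAND z))
n6 = n5 NAND y = (y XOR (x NAND (y NAND z))) NAND y
n7 = n5 XOR n6 = (y XOR (x NAND (y NAND z))) XOR ((y XOR (x NAND (y NAND z))) NAND y)
n8 = n7 NAND z = ((y XOR (x NAND (y NAND z))) XOR ((y XOR (x NAND (y NAND z))) NAND y)) NAND z
n9 = n4 XOR n8 = (x NAND (y NAND z)) XOR (((y XOR (x NAND (y NAND z))) XOR ((y XOR (x NAND (y NAND z))) NAND y)) NAND z)

(x NAND (y NAND z)) XOR (((y XOR (x NAND (y NAND z))) XOR ((y XOR (x NAND (y NAND z))) NAND y)) NAND z)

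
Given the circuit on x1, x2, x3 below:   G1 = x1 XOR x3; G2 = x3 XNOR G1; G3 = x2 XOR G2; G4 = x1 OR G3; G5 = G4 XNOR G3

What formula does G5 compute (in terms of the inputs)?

(x1 OR (x2 XOR (x3 XNOR (x1 XOR x3)))) XNOR (x2 XOR (x3 XNOR (x1 XOR x3)))

G1 = x1 XOR x3
G2 = x3 XNOR G1 = x3 XNOR (x1 XOR x3)
G3 = x2 XOR G2 = x2 XOR (x3 XNOR (x1 XOR x3))
G4 = x1 OR G3 = x1 OR (x2 XOR (x3 XNOR (x1 XOR x3)))
G5 = G4 XNOR G3 = (x1 OR (x2 XOR (x3 XNOR (x1 XOR x3)))) XNOR (x2 XOR (x3 XNOR (x1 XOR x3)))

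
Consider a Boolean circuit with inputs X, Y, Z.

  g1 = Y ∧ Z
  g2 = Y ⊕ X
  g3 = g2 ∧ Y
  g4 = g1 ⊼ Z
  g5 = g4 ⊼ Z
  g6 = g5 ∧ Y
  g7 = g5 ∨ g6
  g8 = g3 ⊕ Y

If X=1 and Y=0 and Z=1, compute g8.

g2 = 0 ⊕ 1 = 1
g3 = 1 ∧ 0 = 0
g8 = 0 ⊕ 0 = 0

0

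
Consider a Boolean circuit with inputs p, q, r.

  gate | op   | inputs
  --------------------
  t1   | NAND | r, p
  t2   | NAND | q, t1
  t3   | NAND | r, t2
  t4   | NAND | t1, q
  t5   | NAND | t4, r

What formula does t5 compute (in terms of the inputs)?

t1 = r NAND p
t4 = t1 NAND q = (r NAND p) NAND q
t5 = t4 NAND r = ((r NAND p) NAND q) NAND r

((r NAND p) NAND q) NAND r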